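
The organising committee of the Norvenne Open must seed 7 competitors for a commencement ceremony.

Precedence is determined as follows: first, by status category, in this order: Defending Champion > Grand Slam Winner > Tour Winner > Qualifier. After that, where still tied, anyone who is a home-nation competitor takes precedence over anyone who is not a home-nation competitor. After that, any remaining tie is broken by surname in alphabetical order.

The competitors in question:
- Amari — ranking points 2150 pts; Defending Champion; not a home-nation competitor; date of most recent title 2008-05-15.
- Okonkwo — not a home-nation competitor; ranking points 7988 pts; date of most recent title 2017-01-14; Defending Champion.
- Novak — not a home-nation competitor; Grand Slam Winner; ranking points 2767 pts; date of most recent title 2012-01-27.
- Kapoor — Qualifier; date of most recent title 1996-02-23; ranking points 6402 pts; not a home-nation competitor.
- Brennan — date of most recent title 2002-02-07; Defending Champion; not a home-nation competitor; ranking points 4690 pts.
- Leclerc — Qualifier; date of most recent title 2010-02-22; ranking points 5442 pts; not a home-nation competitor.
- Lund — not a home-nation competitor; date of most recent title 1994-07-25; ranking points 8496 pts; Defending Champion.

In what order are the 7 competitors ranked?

Amari, Brennan, Lund, Okonkwo, Novak, Kapoor, Leclerc

By status category: Amari, Brennan, Lund and Okonkwo (Defending Champion); then Novak (Grand Slam Winner); then Kapoor and Leclerc (Qualifier).
Amari, Brennan, Lund and Okonkwo are each not a home-nation competitor, so the next rule applies.
Among Amari, Brennan, Lund and Okonkwo, alphabetically by surname: Amari before Brennan before Lund before Okonkwo.
Kapoor and Leclerc are each not a home-nation competitor, so the next rule applies.
Among Kapoor and Leclerc, alphabetically by surname: Kapoor before Leclerc.
Full order: Amari, Brennan, Lund, Okonkwo, Novak, Kapoor, Leclerc.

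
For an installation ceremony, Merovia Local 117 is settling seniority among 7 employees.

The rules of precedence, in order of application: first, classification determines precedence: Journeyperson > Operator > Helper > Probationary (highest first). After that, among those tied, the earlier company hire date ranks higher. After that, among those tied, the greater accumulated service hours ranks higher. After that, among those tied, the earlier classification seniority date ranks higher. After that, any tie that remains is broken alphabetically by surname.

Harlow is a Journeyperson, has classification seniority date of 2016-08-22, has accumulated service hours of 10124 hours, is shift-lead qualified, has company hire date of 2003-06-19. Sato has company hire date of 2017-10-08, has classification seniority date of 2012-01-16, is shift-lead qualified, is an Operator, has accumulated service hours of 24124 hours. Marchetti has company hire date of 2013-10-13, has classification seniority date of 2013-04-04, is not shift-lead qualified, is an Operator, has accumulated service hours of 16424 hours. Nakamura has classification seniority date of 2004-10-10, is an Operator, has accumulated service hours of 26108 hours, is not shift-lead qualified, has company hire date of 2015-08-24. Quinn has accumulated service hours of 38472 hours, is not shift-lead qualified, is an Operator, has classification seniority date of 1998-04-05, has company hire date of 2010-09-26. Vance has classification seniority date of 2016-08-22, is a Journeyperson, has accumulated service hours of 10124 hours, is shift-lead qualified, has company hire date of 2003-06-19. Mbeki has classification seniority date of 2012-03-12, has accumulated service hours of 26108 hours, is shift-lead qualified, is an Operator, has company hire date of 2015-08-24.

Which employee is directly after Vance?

Quinn

By classification: Harlow and Vance (Journeyperson); then Quinn, Marchetti, Nakamura, Mbeki and Sato (Operator).
Harlow and Vance both have company hire date 2003-06-19, so the next rule applies.
Harlow and Vance both have accumulated service hours 10124 hours, so the next rule applies.
Harlow and Vance both have classification seniority date 2016-08-22, so the next rule applies.
Among Harlow and Vance, alphabetically by surname: Harlow before Vance.
Among Quinn, Marchetti, Nakamura, Mbeki and Sato, by company hire date (earlier first): Quinn (2010-09-26) before Marchetti (2013-10-13) before Nakamura and Mbeki (2015-08-24) before Sato (2017-10-08).
Nakamura and Mbeki both have accumulated service hours 26108 hours, so the next rule applies.
Among Nakamura and Mbeki, by classification seniority date (earlier first): Nakamura (2004-10-10) before Mbeki (2012-03-12).
Order: Harlow, Vance, Quinn, Marchetti, Nakamura, Mbeki, Sato.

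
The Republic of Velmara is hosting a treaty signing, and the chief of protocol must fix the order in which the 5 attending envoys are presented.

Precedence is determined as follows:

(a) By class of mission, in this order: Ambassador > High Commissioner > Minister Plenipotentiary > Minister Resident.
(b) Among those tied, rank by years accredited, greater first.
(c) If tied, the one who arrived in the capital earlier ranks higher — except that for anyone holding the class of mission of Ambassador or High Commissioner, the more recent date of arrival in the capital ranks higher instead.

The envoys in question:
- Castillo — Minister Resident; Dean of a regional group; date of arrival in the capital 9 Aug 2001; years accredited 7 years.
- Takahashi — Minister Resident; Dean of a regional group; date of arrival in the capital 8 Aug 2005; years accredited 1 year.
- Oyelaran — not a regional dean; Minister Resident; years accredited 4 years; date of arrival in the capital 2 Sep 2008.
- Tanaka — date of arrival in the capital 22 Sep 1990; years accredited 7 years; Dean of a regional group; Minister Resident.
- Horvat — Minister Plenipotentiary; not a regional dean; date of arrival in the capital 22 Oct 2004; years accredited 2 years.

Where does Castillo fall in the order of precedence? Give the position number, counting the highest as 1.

By class of mission: Horvat (Minister Plenipotentiary); then Tanaka, Castillo, Oyelaran and Takahashi (Minister Resident).
Among Tanaka, Castillo, Oyelaran and Takahashi, by years accredited (higher first): Tanaka and Castillo (7 years) before Oyelaran (4 years) before Takahashi (1 year).
Among Tanaka and Castillo, by date of arrival in the capital (earlier first): Tanaka (22 Sep 1990) before Castillo (9 Aug 2001).
Order: Horvat, Tanaka, Castillo, Oyelaran, Takahashi. So position 3.

3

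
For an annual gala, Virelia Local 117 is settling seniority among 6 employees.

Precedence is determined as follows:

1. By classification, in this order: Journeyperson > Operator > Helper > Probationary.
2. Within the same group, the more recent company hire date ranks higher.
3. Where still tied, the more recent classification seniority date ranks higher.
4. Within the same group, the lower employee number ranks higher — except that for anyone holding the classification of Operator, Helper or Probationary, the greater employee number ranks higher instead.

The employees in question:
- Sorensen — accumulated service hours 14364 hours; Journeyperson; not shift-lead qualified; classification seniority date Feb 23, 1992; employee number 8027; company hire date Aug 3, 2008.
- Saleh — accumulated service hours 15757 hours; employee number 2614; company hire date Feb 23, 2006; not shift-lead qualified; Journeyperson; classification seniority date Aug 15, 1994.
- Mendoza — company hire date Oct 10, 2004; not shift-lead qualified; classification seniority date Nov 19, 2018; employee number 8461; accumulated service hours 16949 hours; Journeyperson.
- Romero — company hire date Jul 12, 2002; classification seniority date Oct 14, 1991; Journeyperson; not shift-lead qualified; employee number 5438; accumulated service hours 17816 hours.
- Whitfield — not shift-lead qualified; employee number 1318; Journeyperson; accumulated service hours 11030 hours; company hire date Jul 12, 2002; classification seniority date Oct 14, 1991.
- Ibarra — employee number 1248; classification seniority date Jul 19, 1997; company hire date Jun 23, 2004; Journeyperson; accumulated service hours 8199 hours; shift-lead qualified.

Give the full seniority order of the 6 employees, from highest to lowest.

By classification: Sorensen, Saleh, Mendoza, Ibarra, Whitfield and Romero (Journeyperson).
Among Sorensen, Saleh, Mendoza, Ibarra, Whitfield and Romero, by company hire date (later first): Sorensen (Aug 3, 2008) before Saleh (Feb 23, 2006) before Mendoza (Oct 10, 2004) before Ibarra (Jun 23, 2004) before Whitfield and Romero (Jul 12, 2002).
Whitfield and Romero both have classification seniority date Oct 14, 1991, so the next rule applies.
Among Whitfield and Romero, by employee number (lower first): Whitfield (1318) before Romero (5438).
Full order: Sorensen, Saleh, Mendoza, Ibarra, Whitfield, Romero.

Sorensen, Saleh, Mendoza, Ibarra, Whitfield, Romero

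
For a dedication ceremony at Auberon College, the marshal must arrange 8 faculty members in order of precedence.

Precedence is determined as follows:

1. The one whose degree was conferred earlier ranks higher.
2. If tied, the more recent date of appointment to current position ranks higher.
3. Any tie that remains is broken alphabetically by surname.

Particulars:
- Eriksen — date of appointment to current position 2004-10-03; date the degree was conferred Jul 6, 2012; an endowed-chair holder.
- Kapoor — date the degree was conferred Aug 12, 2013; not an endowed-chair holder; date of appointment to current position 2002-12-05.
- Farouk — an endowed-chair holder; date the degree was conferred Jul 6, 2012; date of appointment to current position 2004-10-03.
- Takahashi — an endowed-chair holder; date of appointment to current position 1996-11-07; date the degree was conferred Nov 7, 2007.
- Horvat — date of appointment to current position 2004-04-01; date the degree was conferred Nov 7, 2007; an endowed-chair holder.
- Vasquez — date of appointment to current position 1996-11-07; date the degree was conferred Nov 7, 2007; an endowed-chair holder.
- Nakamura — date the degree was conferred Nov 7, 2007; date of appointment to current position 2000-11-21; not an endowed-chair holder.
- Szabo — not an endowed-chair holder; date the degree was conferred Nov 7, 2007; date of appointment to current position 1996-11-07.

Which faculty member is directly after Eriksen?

Farouk

By date the degree was conferred (earlier first): Horvat, Nakamura, Szabo, Takahashi and Vasquez (each Nov 7, 2007); then Eriksen and Farouk (both Jul 6, 2012); then Kapoor (Aug 12, 2013).
Among Horvat, Nakamura, Szabo, Takahashi and Vasquez, by date of appointment to current position (later first): Horvat (2004-04-01) before Nakamura (2000-11-21) before Szabo, Takahashi and Vasquez (1996-11-07).
Among Szabo, Takahashi and Vasquez, alphabetically by surname: Szabo before Takahashi before Vasquez.
Eriksen and Farouk both have date of appointment to current position 2004-10-03, so the next rule applies.
Among Eriksen and Farouk, alphabetically by surname: Eriksen before Farouk.
Order: Horvat, Nakamura, Szabo, Takahashi, Vasquez, Eriksen, Farouk, Kapoor.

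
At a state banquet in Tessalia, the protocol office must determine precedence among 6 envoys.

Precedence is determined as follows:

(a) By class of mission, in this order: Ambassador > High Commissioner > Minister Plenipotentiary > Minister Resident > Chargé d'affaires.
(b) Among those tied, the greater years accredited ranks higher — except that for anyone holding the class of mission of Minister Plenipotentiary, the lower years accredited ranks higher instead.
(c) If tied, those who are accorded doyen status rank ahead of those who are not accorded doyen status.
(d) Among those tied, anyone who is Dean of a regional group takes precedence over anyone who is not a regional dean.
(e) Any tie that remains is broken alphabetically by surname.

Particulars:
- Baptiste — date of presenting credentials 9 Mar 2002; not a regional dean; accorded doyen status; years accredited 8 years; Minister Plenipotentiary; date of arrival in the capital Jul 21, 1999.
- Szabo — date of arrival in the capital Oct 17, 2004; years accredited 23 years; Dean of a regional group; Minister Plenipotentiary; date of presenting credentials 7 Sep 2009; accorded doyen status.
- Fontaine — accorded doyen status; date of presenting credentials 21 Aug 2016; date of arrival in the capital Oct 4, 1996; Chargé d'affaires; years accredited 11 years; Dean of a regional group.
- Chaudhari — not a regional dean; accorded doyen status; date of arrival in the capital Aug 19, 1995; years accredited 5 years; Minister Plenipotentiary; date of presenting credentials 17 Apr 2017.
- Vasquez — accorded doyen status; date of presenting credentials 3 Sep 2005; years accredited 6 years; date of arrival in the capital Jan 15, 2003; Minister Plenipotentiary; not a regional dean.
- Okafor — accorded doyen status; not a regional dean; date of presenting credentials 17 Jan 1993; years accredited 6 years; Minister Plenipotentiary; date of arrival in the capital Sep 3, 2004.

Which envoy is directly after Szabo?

Fontaine

By class of mission: Chaudhari, Okafor, Vasquez, Baptiste and Szabo (Minister Plenipotentiary); then Fontaine (Chargé d'affaires).
Among Chaudhari, Okafor, Vasquez, Baptiste and Szabo, by years accredited (lower first) (reversed rule for this group): Chaudhari (5 years) before Okafor and Vasquez (6 years) before Baptiste (8 years) before Szabo (23 years).
Okafor and Vasquez are each accorded doyen status, so the next rule applies.
Okafor and Vasquez are each not a regional dean, so the next rule applies.
Among Okafor and Vasquez, alphabetically by surname: Okafor before Vasquez.
Order: Chaudhari, Okafor, Vasquez, Baptiste, Szabo, Fontaine.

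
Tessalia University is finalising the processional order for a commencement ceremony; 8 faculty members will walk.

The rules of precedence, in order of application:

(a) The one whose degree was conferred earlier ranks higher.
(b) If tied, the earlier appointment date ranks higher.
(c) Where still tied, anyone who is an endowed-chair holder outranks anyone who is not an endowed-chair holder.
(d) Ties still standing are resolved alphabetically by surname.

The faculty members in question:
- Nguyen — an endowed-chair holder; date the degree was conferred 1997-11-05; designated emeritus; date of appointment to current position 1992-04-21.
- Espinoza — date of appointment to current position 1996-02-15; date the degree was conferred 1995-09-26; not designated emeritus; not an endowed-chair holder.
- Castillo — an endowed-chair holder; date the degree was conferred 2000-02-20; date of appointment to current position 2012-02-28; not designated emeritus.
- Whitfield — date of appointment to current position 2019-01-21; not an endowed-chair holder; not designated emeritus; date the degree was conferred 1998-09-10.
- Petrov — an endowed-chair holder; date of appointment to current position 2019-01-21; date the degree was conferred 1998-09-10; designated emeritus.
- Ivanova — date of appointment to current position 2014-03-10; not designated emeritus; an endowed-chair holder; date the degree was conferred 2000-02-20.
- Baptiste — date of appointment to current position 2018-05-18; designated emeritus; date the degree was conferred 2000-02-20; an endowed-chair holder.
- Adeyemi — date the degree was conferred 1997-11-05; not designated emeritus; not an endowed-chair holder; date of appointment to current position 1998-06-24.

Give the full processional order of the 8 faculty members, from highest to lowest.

By date the degree was conferred (earlier first): Espinoza (1995-09-26); then Nguyen and Adeyemi (both 1997-11-05); then Petrov and Whitfield (both 1998-09-10); then Castillo, Ivanova and Baptiste (each 2000-02-20).
Among Nguyen and Adeyemi, by date of appointment to current position (earlier first): Nguyen (1992-04-21) before Adeyemi (1998-06-24).
Petrov and Whitfield both have date of appointment to current position 2019-01-21, so the next rule applies.
Among Petrov and Whitfield, an endowed-chair holder before not an endowed-chair holder: Petrov (an endowed-chair holder) before Whitfield (not an endowed-chair holder).
Among Castillo, Ivanova and Baptiste, by date of appointment to current position (earlier first): Castillo (2012-02-28) before Ivanova (2014-03-10) before Baptiste (2018-05-18).
Full order: Espinoza, Nguyen, Adeyemi, Petrov, Whitfield, Castillo, Ivanova, Baptiste.

Espinoza, Nguyen, Adeyemi, Petrov, Whitfield, Castillo, Ivanova, Baptiste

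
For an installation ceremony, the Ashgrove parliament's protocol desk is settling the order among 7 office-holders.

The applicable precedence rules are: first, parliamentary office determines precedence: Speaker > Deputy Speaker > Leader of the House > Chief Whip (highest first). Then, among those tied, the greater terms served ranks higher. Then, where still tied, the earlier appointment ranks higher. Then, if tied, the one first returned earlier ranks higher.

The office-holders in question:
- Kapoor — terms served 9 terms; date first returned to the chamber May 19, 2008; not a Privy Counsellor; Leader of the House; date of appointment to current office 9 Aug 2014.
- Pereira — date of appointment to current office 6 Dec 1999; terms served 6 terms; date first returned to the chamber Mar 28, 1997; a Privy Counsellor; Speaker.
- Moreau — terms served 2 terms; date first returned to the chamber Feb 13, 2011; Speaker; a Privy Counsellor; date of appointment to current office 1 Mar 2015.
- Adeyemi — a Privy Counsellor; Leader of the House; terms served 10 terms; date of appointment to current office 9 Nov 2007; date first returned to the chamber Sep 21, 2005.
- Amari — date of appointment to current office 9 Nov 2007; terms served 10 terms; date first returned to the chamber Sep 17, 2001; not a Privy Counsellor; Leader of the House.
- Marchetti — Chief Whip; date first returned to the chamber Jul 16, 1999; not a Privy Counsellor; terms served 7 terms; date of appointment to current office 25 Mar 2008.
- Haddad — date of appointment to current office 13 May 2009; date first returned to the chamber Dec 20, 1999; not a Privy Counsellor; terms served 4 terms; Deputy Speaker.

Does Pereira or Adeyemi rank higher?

By parliamentary office: Pereira and Moreau (Speaker); then Haddad (Deputy Speaker); then Amari, Adeyemi and Kapoor (Leader of the House); then Marchetti (Chief Whip).
Among Pereira and Moreau, by terms served (higher first): Pereira (6 terms) before Moreau (2 terms).
Among Amari, Adeyemi and Kapoor, by terms served (higher first): Amari and Adeyemi (10 terms) before Kapoor (9 terms).
Amari and Adeyemi both have date of appointment to current office 9 Nov 2007, so the next rule applies.
Among Amari and Adeyemi, by date first returned to the chamber (earlier first): Amari (Sep 17, 2001) before Adeyemi (Sep 21, 2005).
So Pereira takes precedence.

Pereira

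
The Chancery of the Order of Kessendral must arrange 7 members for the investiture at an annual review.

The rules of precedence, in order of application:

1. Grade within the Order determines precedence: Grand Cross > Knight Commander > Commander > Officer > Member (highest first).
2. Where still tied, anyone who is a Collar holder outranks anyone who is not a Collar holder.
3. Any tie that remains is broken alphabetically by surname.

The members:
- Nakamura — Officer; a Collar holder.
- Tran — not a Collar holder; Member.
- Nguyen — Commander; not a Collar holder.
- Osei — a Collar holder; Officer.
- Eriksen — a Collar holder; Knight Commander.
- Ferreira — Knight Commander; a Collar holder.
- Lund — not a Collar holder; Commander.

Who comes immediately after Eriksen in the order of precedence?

By grade within the Order: Eriksen and Ferreira (Knight Commander); then Lund and Nguyen (Commander); then Nakamura and Osei (Officer); then Tran (Member).
Eriksen and Ferreira are each a Collar holder, so the next rule applies.
Among Eriksen and Ferreira, alphabetically by surname: Eriksen before Ferreira.
Lund and Nguyen are each not a Collar holder, so the next rule applies.
Among Lund and Nguyen, alphabetically by surname: Lund before Nguyen.
Nakamura and Osei are each a Collar holder, so the next rule applies.
Among Nakamura and Osei, alphabetically by surname: Nakamura before Osei.
Order: Eriksen, Ferreira, Lund, Nguyen, Nakamura, Osei, Tran.

Ferreira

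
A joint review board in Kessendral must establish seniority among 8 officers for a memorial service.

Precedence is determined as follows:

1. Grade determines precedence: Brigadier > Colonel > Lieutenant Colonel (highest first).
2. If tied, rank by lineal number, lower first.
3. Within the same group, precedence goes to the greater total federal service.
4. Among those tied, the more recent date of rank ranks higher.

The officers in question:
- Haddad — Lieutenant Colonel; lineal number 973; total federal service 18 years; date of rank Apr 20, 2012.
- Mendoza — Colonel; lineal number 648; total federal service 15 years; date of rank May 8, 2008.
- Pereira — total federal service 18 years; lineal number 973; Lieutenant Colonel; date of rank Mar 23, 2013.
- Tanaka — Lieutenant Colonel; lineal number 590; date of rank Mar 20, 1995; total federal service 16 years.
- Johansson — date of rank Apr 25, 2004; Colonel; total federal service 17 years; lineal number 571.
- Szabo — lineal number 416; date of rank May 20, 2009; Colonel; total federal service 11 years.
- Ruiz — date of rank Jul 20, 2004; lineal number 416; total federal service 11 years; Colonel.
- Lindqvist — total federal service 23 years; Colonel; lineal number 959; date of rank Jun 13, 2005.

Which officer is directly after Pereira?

Haddad

By grade: Szabo, Ruiz, Johansson, Mendoza and Lindqvist (Colonel); then Tanaka, Pereira and Haddad (Lieutenant Colonel).
Among Szabo, Ruiz, Johansson, Mendoza and Lindqvist, by lineal number (lower first): Szabo and Ruiz (416) before Johansson (571) before Mendoza (648) before Lindqvist (959).
Szabo and Ruiz both have total federal service 11 years, so the next rule applies.
Among Szabo and Ruiz, by date of rank (later first): Szabo (May 20, 2009) before Ruiz (Jul 20, 2004).
Among Tanaka, Pereira and Haddad, by lineal number (lower first): Tanaka (590) before Pereira and Haddad (973).
Pereira and Haddad both have total federal service 18 years, so the next rule applies.
Among Pereira and Haddad, by date of rank (later first): Pereira (Mar 23, 2013) before Haddad (Apr 20, 2012).
Order: Szabo, Ruiz, Johansson, Mendoza, Lindqvist, Tanaka, Pereira, Haddad.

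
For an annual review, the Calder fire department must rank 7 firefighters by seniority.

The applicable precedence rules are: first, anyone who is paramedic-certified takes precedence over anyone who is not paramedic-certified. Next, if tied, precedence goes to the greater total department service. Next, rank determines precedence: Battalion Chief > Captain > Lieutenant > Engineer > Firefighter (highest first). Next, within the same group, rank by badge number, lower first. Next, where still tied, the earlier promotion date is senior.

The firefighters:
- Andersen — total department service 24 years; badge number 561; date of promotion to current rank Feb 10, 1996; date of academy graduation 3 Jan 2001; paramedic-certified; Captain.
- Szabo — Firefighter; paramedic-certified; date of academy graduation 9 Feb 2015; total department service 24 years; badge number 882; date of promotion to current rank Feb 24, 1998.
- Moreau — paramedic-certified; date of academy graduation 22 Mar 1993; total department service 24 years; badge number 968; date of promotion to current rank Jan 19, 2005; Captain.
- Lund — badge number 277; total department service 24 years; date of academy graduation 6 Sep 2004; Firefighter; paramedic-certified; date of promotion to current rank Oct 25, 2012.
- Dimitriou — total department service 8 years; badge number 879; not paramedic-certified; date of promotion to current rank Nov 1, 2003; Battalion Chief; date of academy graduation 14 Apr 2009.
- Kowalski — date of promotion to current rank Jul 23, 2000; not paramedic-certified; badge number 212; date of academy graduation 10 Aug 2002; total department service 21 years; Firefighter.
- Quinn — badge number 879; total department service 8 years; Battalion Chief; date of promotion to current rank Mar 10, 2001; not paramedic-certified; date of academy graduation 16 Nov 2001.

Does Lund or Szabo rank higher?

Lund

By the first rule: Andersen, Moreau, Lund and Szabo (each paramedic-certified); then Kowalski, Quinn and Dimitriou (each not paramedic-certified).
Andersen, Moreau, Lund and Szabo all have total department service 24 years, so the next rule applies.
Among Andersen, Moreau, Lund and Szabo, by rank: Andersen and Moreau (Captain) before Lund and Szabo (Firefighter).
Among Andersen and Moreau, by badge number (lower first): Andersen (561) before Moreau (968).
Among Lund and Szabo, by badge number (lower first): Lund (277) before Szabo (882).
Among Kowalski, Quinn and Dimitriou, by total department service (higher first): Kowalski (21 years) before Quinn and Dimitriou (8 years).
Quinn and Dimitriou are each Battalion Chief, so the next rule applies.
Quinn and Dimitriou both have badge number 879, so the next rule applies.
Among Quinn and Dimitriou, by date of promotion to current rank (earlier first): Quinn (Mar 10, 2001) before Dimitriou (Nov 1, 2003).
So Lund takes precedence.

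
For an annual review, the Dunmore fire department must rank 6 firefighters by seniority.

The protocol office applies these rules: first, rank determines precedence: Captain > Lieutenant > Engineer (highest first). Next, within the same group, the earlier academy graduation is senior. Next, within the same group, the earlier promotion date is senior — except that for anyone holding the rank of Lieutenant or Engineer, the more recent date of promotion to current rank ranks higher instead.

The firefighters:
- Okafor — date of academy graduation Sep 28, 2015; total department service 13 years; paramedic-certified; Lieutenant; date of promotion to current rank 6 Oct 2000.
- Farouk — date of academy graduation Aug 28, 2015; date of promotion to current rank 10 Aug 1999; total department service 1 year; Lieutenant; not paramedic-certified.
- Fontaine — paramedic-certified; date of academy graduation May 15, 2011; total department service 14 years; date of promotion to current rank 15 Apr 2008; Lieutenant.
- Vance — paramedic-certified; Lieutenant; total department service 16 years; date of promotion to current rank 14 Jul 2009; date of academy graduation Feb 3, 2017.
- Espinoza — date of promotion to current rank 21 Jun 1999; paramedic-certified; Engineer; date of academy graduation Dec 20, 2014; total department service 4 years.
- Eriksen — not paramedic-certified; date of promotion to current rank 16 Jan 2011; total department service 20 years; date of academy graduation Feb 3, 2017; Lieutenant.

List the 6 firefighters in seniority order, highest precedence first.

Fontaine, Farouk, Okafor, Eriksen, Vance, Espinoza

By rank: Fontaine, Farouk, Okafor, Eriksen and Vance (Lieutenant); then Espinoza (Engineer).
Among Fontaine, Farouk, Okafor, Eriksen and Vance, by date of academy graduation (earlier first): Fontaine (May 15, 2011) before Farouk (Aug 28, 2015) before Okafor (Sep 28, 2015) before Eriksen and Vance (Feb 3, 2017).
Among Eriksen and Vance, by date of promotion to current rank (later first) (reversed rule for this group): Eriksen (16 Jan 2011) before Vance (14 Jul 2009).
Full order: Fontaine, Farouk, Okafor, Eriksen, Vance, Espinoza.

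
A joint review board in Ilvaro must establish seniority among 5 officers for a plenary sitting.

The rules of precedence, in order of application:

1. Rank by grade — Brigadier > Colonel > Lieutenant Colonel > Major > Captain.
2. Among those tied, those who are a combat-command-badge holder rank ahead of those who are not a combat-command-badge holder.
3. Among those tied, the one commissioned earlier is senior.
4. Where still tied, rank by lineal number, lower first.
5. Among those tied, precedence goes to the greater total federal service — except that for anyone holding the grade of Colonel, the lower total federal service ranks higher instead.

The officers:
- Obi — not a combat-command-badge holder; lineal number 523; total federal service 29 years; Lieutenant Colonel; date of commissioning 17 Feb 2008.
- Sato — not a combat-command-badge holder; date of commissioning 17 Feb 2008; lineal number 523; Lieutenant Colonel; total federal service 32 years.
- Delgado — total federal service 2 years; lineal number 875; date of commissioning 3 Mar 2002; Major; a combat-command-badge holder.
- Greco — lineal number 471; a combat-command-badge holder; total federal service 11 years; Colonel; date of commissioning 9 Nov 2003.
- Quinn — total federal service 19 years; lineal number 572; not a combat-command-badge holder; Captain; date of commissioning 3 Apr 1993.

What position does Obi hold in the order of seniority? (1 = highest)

3

By grade: Greco (Colonel); then Sato and Obi (Lieutenant Colonel); then Delgado (Major); then Quinn (Captain).
Sato and Obi are each not a combat-command-badge holder, so the next rule applies.
Sato and Obi both have date of commissioning 17 Feb 2008, so the next rule applies.
Sato and Obi both have lineal number 523, so the next rule applies.
Among Sato and Obi, by total federal service (higher first): Sato (32 years) before Obi (29 years).
Order: Greco, Sato, Obi, Delgado, Quinn. So position 3.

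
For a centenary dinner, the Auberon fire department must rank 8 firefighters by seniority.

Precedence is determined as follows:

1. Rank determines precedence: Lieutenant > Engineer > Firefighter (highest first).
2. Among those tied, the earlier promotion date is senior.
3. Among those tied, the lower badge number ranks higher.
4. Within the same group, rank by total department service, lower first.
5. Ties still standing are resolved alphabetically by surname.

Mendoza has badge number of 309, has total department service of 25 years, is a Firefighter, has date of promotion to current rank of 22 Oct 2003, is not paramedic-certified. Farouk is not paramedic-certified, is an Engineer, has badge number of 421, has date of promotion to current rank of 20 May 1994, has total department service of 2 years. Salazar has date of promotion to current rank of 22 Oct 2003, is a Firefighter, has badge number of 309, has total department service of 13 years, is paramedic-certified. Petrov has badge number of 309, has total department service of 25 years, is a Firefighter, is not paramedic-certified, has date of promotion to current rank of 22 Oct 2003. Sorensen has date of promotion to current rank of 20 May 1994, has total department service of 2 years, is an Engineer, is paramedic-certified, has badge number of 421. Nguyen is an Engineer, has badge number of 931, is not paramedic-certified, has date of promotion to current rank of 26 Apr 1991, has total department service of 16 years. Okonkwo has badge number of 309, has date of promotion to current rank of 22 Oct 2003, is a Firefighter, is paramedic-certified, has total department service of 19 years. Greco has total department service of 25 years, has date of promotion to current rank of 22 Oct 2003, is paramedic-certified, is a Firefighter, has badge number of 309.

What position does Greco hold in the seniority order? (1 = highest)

6

By rank: Nguyen, Farouk and Sorensen (Engineer); then Salazar, Okonkwo, Greco, Mendoza and Petrov (Firefighter).
Among Nguyen, Farouk and Sorensen, by date of promotion to current rank (earlier first): Nguyen (26 Apr 1991) before Farouk and Sorensen (20 May 1994).
Farouk and Sorensen both have badge number 421, so the next rule applies.
Farouk and Sorensen both have total department service 2 years, so the next rule applies.
Among Farouk and Sorensen, alphabetically by surname: Farouk before Sorensen.
Salazar, Okonkwo, Greco, Mendoza and Petrov all have date of promotion to current rank 22 Oct 2003, so the next rule applies.
Salazar, Okonkwo, Greco, Mendoza and Petrov all have badge number 309, so the next rule applies.
Among Salazar, Okonkwo, Greco, Mendoza and Petrov, by total department service (lower first): Salazar (13 years) before Okonkwo (19 years) before Greco, Mendoza and Petrov (25 years).
Among Greco, Mendoza and Petrov, alphabetically by surname: Greco before Mendoza before Petrov.
Order: Nguyen, Farouk, Sorensen, Salazar, Okonkwo, Greco, Mendoza, Petrov. So position 6.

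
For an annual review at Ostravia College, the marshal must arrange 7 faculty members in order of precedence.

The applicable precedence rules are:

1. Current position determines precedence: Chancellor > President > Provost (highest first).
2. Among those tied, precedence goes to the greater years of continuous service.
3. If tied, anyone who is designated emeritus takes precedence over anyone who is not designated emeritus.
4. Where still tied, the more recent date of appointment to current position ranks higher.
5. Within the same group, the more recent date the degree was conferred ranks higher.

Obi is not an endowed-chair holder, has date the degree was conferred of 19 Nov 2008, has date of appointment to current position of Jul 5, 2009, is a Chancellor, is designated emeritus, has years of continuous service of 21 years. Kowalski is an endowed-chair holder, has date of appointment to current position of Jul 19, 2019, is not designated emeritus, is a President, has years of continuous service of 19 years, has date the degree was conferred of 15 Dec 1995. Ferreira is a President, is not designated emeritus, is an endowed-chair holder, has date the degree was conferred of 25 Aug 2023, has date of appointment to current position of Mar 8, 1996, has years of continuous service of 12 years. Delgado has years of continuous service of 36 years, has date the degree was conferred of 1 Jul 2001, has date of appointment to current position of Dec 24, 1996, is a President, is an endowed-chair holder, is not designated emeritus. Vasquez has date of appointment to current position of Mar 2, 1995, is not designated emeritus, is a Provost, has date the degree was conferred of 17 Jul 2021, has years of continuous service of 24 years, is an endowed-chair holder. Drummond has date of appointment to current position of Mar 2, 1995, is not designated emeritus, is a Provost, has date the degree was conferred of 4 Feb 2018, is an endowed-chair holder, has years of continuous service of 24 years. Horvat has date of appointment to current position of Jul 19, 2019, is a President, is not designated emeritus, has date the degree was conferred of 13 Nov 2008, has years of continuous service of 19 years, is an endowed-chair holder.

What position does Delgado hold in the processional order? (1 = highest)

2

By current position: Obi (Chancellor); then Delgado, Horvat, Kowalski and Ferreira (President); then Vasquez and Drummond (Provost).
Among Delgado, Horvat, Kowalski and Ferreira, by years of continuous service (higher first): Delgado (36 years) before Horvat and Kowalski (19 years) before Ferreira (12 years).
Horvat and Kowalski are each not designated emeritus, so the next rule applies.
Horvat and Kowalski both have date of appointment to current position Jul 19, 2019, so the next rule applies.
Among Horvat and Kowalski, by date the degree was conferred (later first): Horvat (13 Nov 2008) before Kowalski (15 Dec 1995).
Vasquez and Drummond both have years of continuous service 24 years, so the next rule applies.
Vasquez and Drummond are each not designated emeritus, so the next rule applies.
Vasquez and Drummond both have date of appointment to current position Mar 2, 1995, so the next rule applies.
Among Vasquez and Drummond, by date the degree was conferred (later first): Vasquez (17 Jul 2021) before Drummond (4 Feb 2018).
Order: Obi, Delgado, Horvat, Kowalski, Ferreira, Vasquez, Drummond. So position 2.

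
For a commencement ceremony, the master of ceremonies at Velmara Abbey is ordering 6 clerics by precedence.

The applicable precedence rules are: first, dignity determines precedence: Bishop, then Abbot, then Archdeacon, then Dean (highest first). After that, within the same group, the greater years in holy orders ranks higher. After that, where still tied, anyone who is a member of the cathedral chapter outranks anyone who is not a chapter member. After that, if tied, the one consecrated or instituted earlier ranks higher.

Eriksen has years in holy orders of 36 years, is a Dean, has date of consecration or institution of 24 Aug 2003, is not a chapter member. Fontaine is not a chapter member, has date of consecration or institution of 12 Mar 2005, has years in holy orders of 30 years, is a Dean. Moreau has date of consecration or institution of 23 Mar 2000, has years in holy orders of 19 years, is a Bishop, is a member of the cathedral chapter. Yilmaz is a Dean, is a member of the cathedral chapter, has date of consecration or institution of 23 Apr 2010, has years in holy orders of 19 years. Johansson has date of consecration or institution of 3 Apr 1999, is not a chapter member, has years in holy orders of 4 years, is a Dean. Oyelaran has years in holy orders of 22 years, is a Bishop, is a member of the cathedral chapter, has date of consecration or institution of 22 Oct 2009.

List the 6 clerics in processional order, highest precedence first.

Oyelaran, Moreau, Eriksen, Fontaine, Yilmaz, Johansson

By dignity: Oyelaran and Moreau (Bishop); then Eriksen, Fontaine, Yilmaz and Johansson (Dean).
Among Oyelaran and Moreau, by years in holy orders (higher first): Oyelaran (22 years) before Moreau (19 years).
Among Eriksen, Fontaine, Yilmaz and Johansson, by years in holy orders (higher first): Eriksen (36 years) before Fontaine (30 years) before Yilmaz (19 years) before Johansson (4 years).
Full order: Oyelaran, Moreau, Eriksen, Fontaine, Yilmaz, Johansson.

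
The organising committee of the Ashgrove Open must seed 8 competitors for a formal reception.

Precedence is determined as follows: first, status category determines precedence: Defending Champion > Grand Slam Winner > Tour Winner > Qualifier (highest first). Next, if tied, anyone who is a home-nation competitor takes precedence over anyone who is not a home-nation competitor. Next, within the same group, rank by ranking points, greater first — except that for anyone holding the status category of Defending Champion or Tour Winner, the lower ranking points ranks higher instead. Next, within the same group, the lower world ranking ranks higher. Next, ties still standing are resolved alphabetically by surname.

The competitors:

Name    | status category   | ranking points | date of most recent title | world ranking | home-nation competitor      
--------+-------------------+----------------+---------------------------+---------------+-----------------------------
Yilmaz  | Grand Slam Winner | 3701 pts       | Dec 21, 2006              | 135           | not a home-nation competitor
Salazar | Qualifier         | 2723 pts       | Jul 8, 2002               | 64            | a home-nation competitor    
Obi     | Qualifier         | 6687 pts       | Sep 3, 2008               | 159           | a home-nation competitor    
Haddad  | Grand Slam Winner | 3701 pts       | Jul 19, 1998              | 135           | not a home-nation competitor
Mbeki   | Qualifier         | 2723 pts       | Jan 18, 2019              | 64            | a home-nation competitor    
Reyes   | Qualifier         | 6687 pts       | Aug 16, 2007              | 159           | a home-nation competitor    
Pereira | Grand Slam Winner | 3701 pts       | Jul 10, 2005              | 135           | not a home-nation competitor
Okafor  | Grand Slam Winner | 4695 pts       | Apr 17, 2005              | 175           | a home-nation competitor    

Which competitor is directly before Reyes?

Obi

By status category: Okafor, Haddad, Pereira and Yilmaz (Grand Slam Winner); then Obi, Reyes, Mbeki and Salazar (Qualifier).
Among Okafor, Haddad, Pereira and Yilmaz, a home-nation competitor before not a home-nation competitor: Okafor (a home-nation competitor) before Haddad, Pereira and Yilmaz (not a home-nation competitor).
Haddad, Pereira and Yilmaz all have ranking points 3701 pts, so the next rule applies.
Haddad, Pereira and Yilmaz all have world ranking 135, so the next rule applies.
Among Haddad, Pereira and Yilmaz, alphabetically by surname: Haddad before Pereira before Yilmaz.
Obi, Reyes, Mbeki and Salazar are each a home-nation competitor, so the next rule applies.
Among Obi, Reyes, Mbeki and Salazar, by ranking points (higher first): Obi and Reyes (6687 pts) before Mbeki and Salazar (2723 pts).
Obi and Reyes both have world ranking 159, so the next rule applies.
Among Obi and Reyes, alphabetically by surname: Obi before Reyes.
Mbeki and Salazar both have world ranking 64, so the next rule applies.
Among Mbeki and Salazar, alphabetically by surname: Mbeki before Salazar.
Order: Okafor, Haddad, Pereira, Yilmaz, Obi, Reyes, Mbeki, Salazar.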